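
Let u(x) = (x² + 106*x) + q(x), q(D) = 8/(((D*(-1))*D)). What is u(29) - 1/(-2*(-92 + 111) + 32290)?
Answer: 106189934923/27123932 ≈ 3915.0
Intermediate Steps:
q(D) = -8/D² (q(D) = 8/(((-D)*D)) = 8/((-D²)) = 8*(-1/D²) = -8/D²)
u(x) = x² - 8/x² + 106*x (u(x) = (x² + 106*x) - 8/x² = x² - 8/x² + 106*x)
u(29) - 1/(-2*(-92 + 111) + 32290) = (-8 + 29³*(106 + 29))/29² - 1/(-2*(-92 + 111) + 32290) = (-8 + 24389*135)/841 - 1/(-2*19 + 32290) = (-8 + 3292515)/841 - 1/(-38 + 32290) = (1/841)*3292507 - 1/32252 = 3292507/841 - 1*1/32252 = 3292507/841 - 1/32252 = 106189934923/27123932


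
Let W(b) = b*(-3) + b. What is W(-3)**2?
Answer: 36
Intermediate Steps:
W(b) = -2*b (W(b) = -3*b + b = -2*b)
W(-3)**2 = (-2*(-3))**2 = 6**2 = 36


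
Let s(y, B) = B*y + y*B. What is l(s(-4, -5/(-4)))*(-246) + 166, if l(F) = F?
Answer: 2626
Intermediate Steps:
s(y, B) = 2*B*y (s(y, B) = B*y + B*y = 2*B*y)
l(s(-4, -5/(-4)))*(-246) + 166 = (2*(-5/(-4))*(-4))*(-246) + 166 = (2*(-5*(-¼))*(-4))*(-246) + 166 = (2*(5/4)*(-4))*(-246) + 166 = -10*(-246) + 166 = 2460 + 166 = 2626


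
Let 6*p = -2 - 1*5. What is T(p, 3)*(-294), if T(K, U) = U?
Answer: -882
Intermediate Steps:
p = -7/6 (p = (-2 - 1*5)/6 = (-2 - 5)/6 = (1/6)*(-7) = -7/6 ≈ -1.1667)
T(p, 3)*(-294) = 3*(-294) = -882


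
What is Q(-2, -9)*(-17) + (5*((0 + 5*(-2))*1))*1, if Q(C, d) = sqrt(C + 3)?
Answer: -67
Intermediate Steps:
Q(C, d) = sqrt(3 + C)
Q(-2, -9)*(-17) + (5*((0 + 5*(-2))*1))*1 = sqrt(3 - 2)*(-17) + (5*((0 + 5*(-2))*1))*1 = sqrt(1)*(-17) + (5*((0 - 10)*1))*1 = 1*(-17) + (5*(-10*1))*1 = -17 + (5*(-10))*1 = -17 - 50*1 = -17 - 50 = -67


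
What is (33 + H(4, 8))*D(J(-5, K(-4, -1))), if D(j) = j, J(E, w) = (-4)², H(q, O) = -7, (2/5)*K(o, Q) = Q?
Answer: 416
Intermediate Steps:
K(o, Q) = 5*Q/2
J(E, w) = 16
(33 + H(4, 8))*D(J(-5, K(-4, -1))) = (33 - 7)*16 = 26*16 = 416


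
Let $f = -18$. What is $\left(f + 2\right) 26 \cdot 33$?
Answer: $-13728$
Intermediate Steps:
$\left(f + 2\right) 26 \cdot 33 = \left(-18 + 2\right) 26 \cdot 33 = \left(-16\right) 26 \cdot 33 = \left(-416\right) 33 = -13728$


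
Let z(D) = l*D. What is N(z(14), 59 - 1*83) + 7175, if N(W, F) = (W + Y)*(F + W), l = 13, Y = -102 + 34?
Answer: 25187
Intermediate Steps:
Y = -68
z(D) = 13*D
N(W, F) = (-68 + W)*(F + W) (N(W, F) = (W - 68)*(F + W) = (-68 + W)*(F + W))
N(z(14), 59 - 1*83) + 7175 = ((13*14)² - 68*(59 - 1*83) - 884*14 + (59 - 1*83)*(13*14)) + 7175 = (182² - 68*(59 - 83) - 68*182 + (59 - 83)*182) + 7175 = (33124 - 68*(-24) - 12376 - 24*182) + 7175 = (33124 + 1632 - 12376 - 4368) + 7175 = 18012 + 7175 = 25187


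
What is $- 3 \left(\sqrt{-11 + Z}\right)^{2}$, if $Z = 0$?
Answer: $33$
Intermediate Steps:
$- 3 \left(\sqrt{-11 + Z}\right)^{2} = - 3 \left(\sqrt{-11 + 0}\right)^{2} = - 3 \left(\sqrt{-11}\right)^{2} = - 3 \left(i \sqrt{11}\right)^{2} = \left(-3\right) \left(-11\right) = 33$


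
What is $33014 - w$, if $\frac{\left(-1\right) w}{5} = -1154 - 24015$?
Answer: $-92831$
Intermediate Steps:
$w = 125845$ ($w = - 5 \left(-1154 - 24015\right) = \left(-5\right) \left(-25169\right) = 125845$)
$33014 - w = 33014 - 125845 = -92831$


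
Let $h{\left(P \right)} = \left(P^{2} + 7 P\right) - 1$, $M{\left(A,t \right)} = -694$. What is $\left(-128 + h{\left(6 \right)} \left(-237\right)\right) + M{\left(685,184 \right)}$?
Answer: $-19071$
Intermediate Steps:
$h{\left(P \right)} = -1 + P^{2} + 7 P$
$\left(-128 + h{\left(6 \right)} \left(-237\right)\right) + M{\left(685,184 \right)} = \left(-128 + \left(-1 + 6^{2} + 7 \cdot 6\right) \left(-237\right)\right) - 694 = \left(-128 + \left(-1 + 36 + 42\right) \left(-237\right)\right) - 694 = \left(-128 + 77 \left(-237\right)\right) - 694 = \left(-128 - 18249\right) - 694 = -18377 - 694 = -19071$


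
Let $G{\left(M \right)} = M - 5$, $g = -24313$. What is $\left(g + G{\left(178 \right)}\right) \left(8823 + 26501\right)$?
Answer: $-852721360$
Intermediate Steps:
$G{\left(M \right)} = -5 + M$ ($G{\left(M \right)} = M - 5 = -5 + M$)
$\left(g + G{\left(178 \right)}\right) \left(8823 + 26501\right) = \left(-24313 + \left(-5 + 178\right)\right) \left(8823 + 26501\right) = \left(-24313 + 173\right) 35324 = \left(-24140\right) 35324 = -852721360$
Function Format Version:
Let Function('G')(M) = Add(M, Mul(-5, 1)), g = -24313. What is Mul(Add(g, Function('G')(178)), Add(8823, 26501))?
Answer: -852721360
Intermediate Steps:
Function('G')(M) = Add(-5, M) (Function('G')(M) = Add(M, -5) = Add(-5, M))
Mul(Add(g, Function('G')(178)), Add(8823, 26501)) = Mul(Add(-24313, Add(-5, 178)), Add(8823, 26501)) = Mul(Add(-24313, 173), 35324) = Mul(-24140, 35324) = -852721360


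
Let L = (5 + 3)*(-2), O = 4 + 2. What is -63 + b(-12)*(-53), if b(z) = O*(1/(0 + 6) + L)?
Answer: 4972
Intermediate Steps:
O = 6
L = -16 (L = 8*(-2) = -16)
b(z) = -95 (b(z) = 6*(1/(0 + 6) - 16) = 6*(1/6 - 16) = 6*(⅙ - 16) = 6*(-95/6) = -95)
-63 + b(-12)*(-53) = -63 - 95*(-53) = -63 + 5035 = 4972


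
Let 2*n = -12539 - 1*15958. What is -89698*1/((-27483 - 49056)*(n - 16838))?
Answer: -179396/4758659247 ≈ -3.7699e-5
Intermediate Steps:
n = -28497/2 (n = (-12539 - 1*15958)/2 = (-12539 - 15958)/2 = (½)*(-28497) = -28497/2 ≈ -14249.)
-89698*1/((-27483 - 49056)*(n - 16838)) = -89698*1/((-27483 - 49056)*(-28497/2 - 16838)) = -89698/((-76539*(-62173/2))) = -89698/4758659247/2 = -89698*2/4758659247 = -179396/4758659247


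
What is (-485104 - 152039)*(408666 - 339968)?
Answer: -43770449814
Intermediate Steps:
(-485104 - 152039)*(408666 - 339968) = -637143*68698 = -43770449814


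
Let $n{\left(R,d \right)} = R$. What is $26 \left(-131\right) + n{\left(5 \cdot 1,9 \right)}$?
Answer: $-3401$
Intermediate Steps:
$26 \left(-131\right) + n{\left(5 \cdot 1,9 \right)} = 26 \left(-131\right) + 5 \cdot 1 = -3406 + 5 = -3401$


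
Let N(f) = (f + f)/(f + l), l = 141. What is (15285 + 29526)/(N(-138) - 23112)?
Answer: -44811/23204 ≈ -1.9312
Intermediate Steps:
N(f) = 2*f/(141 + f) (N(f) = (f + f)/(f + 141) = (2*f)/(141 + f) = 2*f/(141 + f))
(15285 + 29526)/(N(-138) - 23112) = (15285 + 29526)/(2*(-138)/(141 - 138) - 23112) = 44811/(2*(-138)/3 - 23112) = 44811/(2*(-138)*(⅓) - 23112) = 44811/(-92 - 23112) = 44811/(-23204) = 44811*(-1/23204) = -44811/23204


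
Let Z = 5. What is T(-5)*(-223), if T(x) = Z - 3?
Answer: -446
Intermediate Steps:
T(x) = 2 (T(x) = 5 - 3 = 2)
T(-5)*(-223) = 2*(-223) = -446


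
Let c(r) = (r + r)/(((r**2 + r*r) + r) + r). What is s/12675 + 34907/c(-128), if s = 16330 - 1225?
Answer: -3746043698/845 ≈ -4.4332e+6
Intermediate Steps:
c(r) = 2*r/(2*r + 2*r**2) (c(r) = (2*r)/(((r**2 + r**2) + r) + r) = (2*r)/((2*r**2 + r) + r) = (2*r)/((r + 2*r**2) + r) = (2*r)/(2*r + 2*r**2) = 2*r/(2*r + 2*r**2))
s = 15105
s/12675 + 34907/c(-128) = 15105/12675 + 34907/(1/(1 - 128)) = 15105*(1/12675) + 34907/(1/(-127)) = 1007/845 + 34907/(-1/127) = 1007/845 + 34907*(-127) = 1007/845 - 4433189 = -3746043698/845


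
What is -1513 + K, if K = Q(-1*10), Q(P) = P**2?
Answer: -1413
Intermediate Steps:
K = 100 (K = (-1*10)**2 = (-10)**2 = 100)
-1513 + K = -1513 + 100 = -1413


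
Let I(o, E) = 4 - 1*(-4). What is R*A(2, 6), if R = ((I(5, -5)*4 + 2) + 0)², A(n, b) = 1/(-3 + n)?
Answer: -1156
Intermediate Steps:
I(o, E) = 8 (I(o, E) = 4 + 4 = 8)
R = 1156 (R = ((8*4 + 2) + 0)² = ((32 + 2) + 0)² = (34 + 0)² = 34² = 1156)
R*A(2, 6) = 1156/(-3 + 2) = 1156/(-1) = 1156*(-1) = -1156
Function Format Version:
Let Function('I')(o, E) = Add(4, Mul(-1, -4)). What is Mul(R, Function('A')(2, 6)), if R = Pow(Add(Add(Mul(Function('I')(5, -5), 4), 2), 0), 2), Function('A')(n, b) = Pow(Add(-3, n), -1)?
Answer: -1156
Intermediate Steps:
Function('I')(o, E) = 8 (Function('I')(o, E) = Add(4, 4) = 8)
R = 1156 (R = Pow(Add(Add(Mul(8, 4), 2), 0), 2) = Pow(Add(Add(32, 2), 0), 2) = Pow(Add(34, 0), 2) = Pow(34, 2) = 1156)
Mul(R, Function('A')(2, 6)) = Mul(1156, Pow(Add(-3, 2), -1)) = Mul(1156, Pow(-1, -1)) = Mul(1156, -1) = -1156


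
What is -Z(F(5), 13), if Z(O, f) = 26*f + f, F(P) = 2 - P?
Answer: -351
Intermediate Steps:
Z(O, f) = 27*f
-Z(F(5), 13) = -27*13 = -1*351 = -351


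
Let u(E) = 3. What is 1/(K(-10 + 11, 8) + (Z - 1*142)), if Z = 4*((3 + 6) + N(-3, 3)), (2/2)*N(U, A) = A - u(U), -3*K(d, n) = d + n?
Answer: -1/109 ≈ -0.0091743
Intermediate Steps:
K(d, n) = -d/3 - n/3 (K(d, n) = -(d + n)/3 = -d/3 - n/3)
N(U, A) = -3 + A (N(U, A) = A - 1*3 = A - 3 = -3 + A)
Z = 36 (Z = 4*((3 + 6) + (-3 + 3)) = 4*(9 + 0) = 4*9 = 36)
1/(K(-10 + 11, 8) + (Z - 1*142)) = 1/((-(-10 + 11)/3 - ⅓*8) + (36 - 1*142)) = 1/((-⅓*1 - 8/3) + (36 - 142)) = 1/((-⅓ - 8/3) - 106) = 1/(-3 - 106) = 1/(-109) = -1/109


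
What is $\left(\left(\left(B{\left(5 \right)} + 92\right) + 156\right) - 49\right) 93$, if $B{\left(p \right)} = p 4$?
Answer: $20367$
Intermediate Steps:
$B{\left(p \right)} = 4 p$
$\left(\left(\left(B{\left(5 \right)} + 92\right) + 156\right) - 49\right) 93 = \left(\left(\left(4 \cdot 5 + 92\right) + 156\right) - 49\right) 93 = \left(\left(\left(20 + 92\right) + 156\right) - 49\right) 93 = \left(\left(112 + 156\right) - 49\right) 93 = \left(268 - 49\right) 93 = 219 \cdot 93 = 20367$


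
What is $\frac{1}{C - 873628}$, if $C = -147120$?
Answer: $- \frac{1}{1020748} \approx -9.7967 \cdot 10^{-7}$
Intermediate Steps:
$\frac{1}{C - 873628} = \frac{1}{-147120 - 873628} = \frac{1}{-1020748} = - \frac{1}{1020748}$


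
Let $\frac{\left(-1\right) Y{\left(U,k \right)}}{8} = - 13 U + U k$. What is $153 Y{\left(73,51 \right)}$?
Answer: $-3395376$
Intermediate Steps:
$Y{\left(U,k \right)} = 104 U - 8 U k$ ($Y{\left(U,k \right)} = - 8 \left(- 13 U + U k\right) = 104 U - 8 U k$)
$153 Y{\left(73,51 \right)} = 153 \cdot 8 \cdot 73 \left(13 - 51\right) = 153 \cdot 8 \cdot 73 \left(-38\right) = 153 \left(-22192\right) = -3395376$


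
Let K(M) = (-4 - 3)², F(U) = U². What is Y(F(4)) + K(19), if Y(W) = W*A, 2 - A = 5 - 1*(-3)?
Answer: -47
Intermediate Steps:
A = -6 (A = 2 - (5 - 1*(-3)) = 2 - (5 + 3) = 2 - 1*8 = 2 - 8 = -6)
K(M) = 49 (K(M) = (-7)² = 49)
Y(W) = -6*W (Y(W) = W*(-6) = -6*W)
Y(F(4)) + K(19) = -6*4² + 49 = -6*16 + 49 = -96 + 49 = -47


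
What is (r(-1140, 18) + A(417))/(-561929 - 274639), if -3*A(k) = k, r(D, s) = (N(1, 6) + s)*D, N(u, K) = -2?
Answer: 18379/836568 ≈ 0.021970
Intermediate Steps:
r(D, s) = D*(-2 + s) (r(D, s) = (-2 + s)*D = D*(-2 + s))
A(k) = -k/3
(r(-1140, 18) + A(417))/(-561929 - 274639) = (-1140*(-2 + 18) - ⅓*417)/(-561929 - 274639) = (-1140*16 - 139)/(-836568) = (-18240 - 139)*(-1/836568) = -18379*(-1/836568) = 18379/836568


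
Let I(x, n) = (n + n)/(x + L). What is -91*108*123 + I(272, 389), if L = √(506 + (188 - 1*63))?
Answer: -88672122316/73353 - 778*√631/73353 ≈ -1.2088e+6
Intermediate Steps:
L = √631 (L = √(506 + (188 - 63)) = √(506 + 125) = √631 ≈ 25.120)
I(x, n) = 2*n/(x + √631) (I(x, n) = (n + n)/(x + √631) = (2*n)/(x + √631) = 2*n/(x + √631))
-91*108*123 + I(272, 389) = -91*108*123 + 2*389/(272 + √631) = -9828*123 + 778/(272 + √631) = -1208844 + 778/(272 + √631)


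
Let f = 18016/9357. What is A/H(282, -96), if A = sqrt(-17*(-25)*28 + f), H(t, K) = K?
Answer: -sqrt(260513654703)/449136 ≈ -1.1364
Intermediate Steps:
f = 18016/9357 (f = 18016*(1/9357) = 18016/9357 ≈ 1.9254)
A = 2*sqrt(260513654703)/9357 (A = sqrt(-17*(-25)*28 + 18016/9357) = sqrt(425*28 + 18016/9357) = sqrt(11900 + 18016/9357) = sqrt(111366316/9357) = 2*sqrt(260513654703)/9357 ≈ 109.10)
A/H(282, -96) = (2*sqrt(260513654703)/9357)/(-96) = (2*sqrt(260513654703)/9357)*(-1/96) = -sqrt(260513654703)/449136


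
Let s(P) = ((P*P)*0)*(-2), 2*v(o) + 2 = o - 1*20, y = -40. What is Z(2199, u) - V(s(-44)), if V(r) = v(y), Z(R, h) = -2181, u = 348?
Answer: -2150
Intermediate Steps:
v(o) = -11 + o/2 (v(o) = -1 + (o - 1*20)/2 = -1 + (o - 20)/2 = -1 + (-20 + o)/2 = -1 + (-10 + o/2) = -11 + o/2)
s(P) = 0 (s(P) = (P**2*0)*(-2) = 0*(-2) = 0)
V(r) = -31 (V(r) = -11 + (1/2)*(-40) = -11 - 20 = -31)
Z(2199, u) - V(s(-44)) = -2181 - 1*(-31) = -2181 + 31 = -2150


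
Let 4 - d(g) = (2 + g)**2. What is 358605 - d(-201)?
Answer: 398202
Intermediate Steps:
d(g) = 4 - (2 + g)**2
358605 - d(-201) = 358605 - (4 - (2 - 201)**2) = 358605 - (4 - 1*(-199)**2) = 358605 - (4 - 1*39601) = 358605 - (4 - 39601) = 358605 - 1*(-39597) = 358605 + 39597 = 398202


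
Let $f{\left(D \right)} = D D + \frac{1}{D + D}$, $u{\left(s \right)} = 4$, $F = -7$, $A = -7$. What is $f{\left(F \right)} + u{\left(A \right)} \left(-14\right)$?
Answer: $- \frac{99}{14} \approx -7.0714$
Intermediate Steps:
$f{\left(D \right)} = D^{2} + \frac{1}{2 D}$
$f{\left(F \right)} + u{\left(A \right)} \left(-14\right) = \frac{\frac{1}{2} + \left(-7\right)^{3}}{-7} + 4 \left(-14\right) = - \frac{\frac{1}{2} - 343}{7} - 56 = \left(- \frac{1}{7}\right) \left(- \frac{685}{2}\right) - 56 = \frac{685}{14} - 56 = - \frac{99}{14}$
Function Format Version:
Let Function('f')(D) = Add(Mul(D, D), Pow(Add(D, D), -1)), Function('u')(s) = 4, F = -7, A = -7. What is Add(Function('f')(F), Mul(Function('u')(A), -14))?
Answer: Rational(-99, 14) ≈ -7.0714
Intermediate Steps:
Function('f')(D) = Add(Pow(D, 2), Mul(Rational(1, 2), Pow(D, -1))) (Function('f')(D) = Add(Pow(D, 2), Pow(Mul(2, D), -1)) = Add(Pow(D, 2), Mul(Rational(1, 2), Pow(D, -1))))
Add(Function('f')(F), Mul(Function('u')(A), -14)) = Add(Mul(Pow(-7, -1), Add(Rational(1, 2), Pow(-7, 3))), Mul(4, -14)) = Add(Mul(Rational(-1, 7), Add(Rational(1, 2), -343)), -56) = Add(Mul(Rational(-1, 7), Rational(-685, 2)), -56) = Add(Rational(685, 14), -56) = Rational(-99, 14)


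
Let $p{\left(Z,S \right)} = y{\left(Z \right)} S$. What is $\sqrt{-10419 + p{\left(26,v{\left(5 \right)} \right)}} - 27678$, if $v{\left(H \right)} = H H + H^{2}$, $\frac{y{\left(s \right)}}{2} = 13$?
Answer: $-27678 + i \sqrt{9119} \approx -27678.0 + 95.493 i$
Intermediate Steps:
$y{\left(s \right)} = 26$ ($y{\left(s \right)} = 2 \cdot 13 = 26$)
$v{\left(H \right)} = 2 H^{2}$ ($v{\left(H \right)} = H^{2} + H^{2} = 2 H^{2}$)
$p{\left(Z,S \right)} = 26 S$
$\sqrt{-10419 + p{\left(26,v{\left(5 \right)} \right)}} - 27678 = \sqrt{-10419 + 26 \cdot 2 \cdot 5^{2}} - 27678 = \sqrt{-10419 + 26 \cdot 2 \cdot 25} - 27678 = \sqrt{-10419 + 26 \cdot 50} - 27678 = \sqrt{-10419 + 1300} - 27678 = \sqrt{-9119} - 27678 = i \sqrt{9119} - 27678 = -27678 + i \sqrt{9119}$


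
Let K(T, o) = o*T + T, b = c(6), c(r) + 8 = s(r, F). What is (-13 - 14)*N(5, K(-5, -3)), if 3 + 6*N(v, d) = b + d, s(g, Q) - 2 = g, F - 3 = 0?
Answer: -63/2 ≈ -31.500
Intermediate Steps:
F = 3 (F = 3 + 0 = 3)
s(g, Q) = 2 + g
c(r) = -6 + r (c(r) = -8 + (2 + r) = -6 + r)
b = 0 (b = -6 + 6 = 0)
K(T, o) = T + T*o (K(T, o) = T*o + T = T + T*o)
N(v, d) = -½ + d/6 (N(v, d) = -½ + (0 + d)/6 = -½ + d/6)
(-13 - 14)*N(5, K(-5, -3)) = (-13 - 14)*(-½ + (-5*(1 - 3))/6) = -27*(-½ + (-5*(-2))/6) = -27*(-½ + (⅙)*10) = -27*(-½ + 5/3) = -27*7/6 = -63/2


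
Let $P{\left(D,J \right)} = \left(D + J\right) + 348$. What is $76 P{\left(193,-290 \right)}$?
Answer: $19076$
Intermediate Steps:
$P{\left(D,J \right)} = 348 + D + J$
$76 P{\left(193,-290 \right)} = 76 \left(348 + 193 - 290\right) = 76 \cdot 251 = 19076$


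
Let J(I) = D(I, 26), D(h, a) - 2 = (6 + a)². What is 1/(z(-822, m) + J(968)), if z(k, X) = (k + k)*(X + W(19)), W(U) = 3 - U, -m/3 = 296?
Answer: 1/1487202 ≈ 6.7240e-7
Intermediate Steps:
m = -888 (m = -3*296 = -888)
D(h, a) = 2 + (6 + a)²
J(I) = 1026 (J(I) = 2 + (6 + 26)² = 2 + 32² = 2 + 1024 = 1026)
z(k, X) = 2*k*(-16 + X) (z(k, X) = (k + k)*(X + (3 - 1*19)) = (2*k)*(X + (3 - 19)) = (2*k)*(X - 16) = (2*k)*(-16 + X) = 2*k*(-16 + X))
1/(z(-822, m) + J(968)) = 1/(2*(-822)*(-16 - 888) + 1026) = 1/(2*(-822)*(-904) + 1026) = 1/(1486176 + 1026) = 1/1487202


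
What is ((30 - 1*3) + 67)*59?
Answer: 5546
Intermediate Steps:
((30 - 1*3) + 67)*59 = ((30 - 3) + 67)*59 = (27 + 67)*59 = 94*59 = 5546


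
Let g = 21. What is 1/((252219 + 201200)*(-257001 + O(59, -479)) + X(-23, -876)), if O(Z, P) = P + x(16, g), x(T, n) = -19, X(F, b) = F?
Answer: -1/116754939104 ≈ -8.5650e-12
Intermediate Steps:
O(Z, P) = -19 + P (O(Z, P) = P - 19 = -19 + P)
1/((252219 + 201200)*(-257001 + O(59, -479)) + X(-23, -876)) = 1/((252219 + 201200)*(-257001 + (-19 - 479)) - 23) = 1/(453419*(-257001 - 498) - 23) = 1/(453419*(-257499) - 23) = 1/(-116754939081 - 23) = 1/(-116754939104) = -1/116754939104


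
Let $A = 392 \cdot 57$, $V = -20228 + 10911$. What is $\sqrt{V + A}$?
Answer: $\sqrt{13027} \approx 114.14$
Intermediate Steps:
$V = -9317$
$A = 22344$
$\sqrt{V + A} = \sqrt{-9317 + 22344} = \sqrt{13027}$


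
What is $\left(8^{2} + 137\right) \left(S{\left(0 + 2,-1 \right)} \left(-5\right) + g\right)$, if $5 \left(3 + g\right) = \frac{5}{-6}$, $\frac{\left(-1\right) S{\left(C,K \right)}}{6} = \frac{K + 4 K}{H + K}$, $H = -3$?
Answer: $6901$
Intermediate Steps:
$S{\left(C,K \right)} = - \frac{30 K}{-3 + K}$ ($S{\left(C,K \right)} = - 6 \frac{K + 4 K}{-3 + K} = - 6 \frac{5 K}{-3 + K} = - \frac{30 K}{-3 + K}$)
$g = - \frac{19}{6}$ ($g = -3 + \frac{5 \frac{1}{-6}}{5} = -3 + \frac{5 \left(- \frac{1}{6}\right)}{5} = -3 + \frac{1}{5} \left(- \frac{5}{6}\right) = -3 - \frac{1}{6} = - \frac{19}{6} \approx -3.1667$)
$\left(8^{2} + 137\right) \left(S{\left(0 + 2,-1 \right)} \left(-5\right) + g\right) = \left(8^{2} + 137\right) \left(\left(-30\right) \left(-1\right) \frac{1}{-3 - 1} \left(-5\right) - \frac{19}{6}\right) = \left(64 + 137\right) \left(\left(-30\right) \left(-1\right) \frac{1}{-4} \left(-5\right) - \frac{19}{6}\right) = 201 \left(\left(-30\right) \left(-1\right) \left(- \frac{1}{4}\right) \left(-5\right) - \frac{19}{6}\right) = 201 \left(\left(- \frac{15}{2}\right) \left(-5\right) - \frac{19}{6}\right) = 201 \left(\frac{75}{2} - \frac{19}{6}\right) = 201 \cdot \frac{103}{3} = 6901$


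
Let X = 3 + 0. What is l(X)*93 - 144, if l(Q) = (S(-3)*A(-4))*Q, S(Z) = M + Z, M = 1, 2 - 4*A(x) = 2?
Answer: -144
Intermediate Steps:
A(x) = 0 (A(x) = ½ - ¼*2 = ½ - ½ = 0)
X = 3
S(Z) = 1 + Z
l(Q) = 0 (l(Q) = ((1 - 3)*0)*Q = (-2*0)*Q = 0*Q = 0)
l(X)*93 - 144 = 0*93 - 144 = 0 - 144 = -144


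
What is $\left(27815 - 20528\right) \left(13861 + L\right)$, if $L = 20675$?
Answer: $251663832$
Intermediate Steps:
$\left(27815 - 20528\right) \left(13861 + L\right) = \left(27815 - 20528\right) \left(13861 + 20675\right) = 7287 \cdot 34536 = 251663832$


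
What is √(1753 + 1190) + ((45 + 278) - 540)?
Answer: -217 + 3*√327 ≈ -162.75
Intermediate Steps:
√(1753 + 1190) + ((45 + 278) - 540) = √2943 + (323 - 540) = 3*√327 - 217 = -217 + 3*√327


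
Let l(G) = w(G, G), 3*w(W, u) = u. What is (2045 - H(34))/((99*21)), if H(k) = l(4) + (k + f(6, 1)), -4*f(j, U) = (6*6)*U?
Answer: 6056/6237 ≈ 0.97098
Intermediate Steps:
w(W, u) = u/3
l(G) = G/3
f(j, U) = -9*U (f(j, U) = -6*6*U/4 = -9*U)
H(k) = -23/3 + k (H(k) = (⅓)*4 + (k - 9*1) = 4/3 + (k - 9) = 4/3 + (-9 + k) = -23/3 + k)
(2045 - H(34))/((99*21)) = (2045 - (-23/3 + 34))/((99*21)) = (2045 - 1*79/3)/2079 = (2045 - 79/3)*(1/2079) = (6056/3)*(1/2079) = 6056/6237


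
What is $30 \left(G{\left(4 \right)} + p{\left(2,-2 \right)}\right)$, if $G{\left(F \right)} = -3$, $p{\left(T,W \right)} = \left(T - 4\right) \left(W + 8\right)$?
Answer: $-450$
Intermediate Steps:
$p{\left(T,W \right)} = \left(-4 + T\right) \left(8 + W\right)$
$30 \left(G{\left(4 \right)} + p{\left(2,-2 \right)}\right) = 30 \left(-3 + \left(-32 - -8 + 8 \cdot 2 + 2 \left(-2\right)\right)\right) = 30 \left(-3 + \left(-32 + 8 + 16 - 4\right)\right) = 30 \left(-3 - 12\right) = 30 \left(-15\right) = -450$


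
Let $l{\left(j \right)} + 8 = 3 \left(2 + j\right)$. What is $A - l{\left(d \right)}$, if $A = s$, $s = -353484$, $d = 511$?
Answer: $-355015$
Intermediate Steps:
$l{\left(j \right)} = -2 + 3 j$ ($l{\left(j \right)} = -8 + 3 \left(2 + j\right) = -8 + \left(6 + 3 j\right) = -2 + 3 j$)
$A = -353484$
$A - l{\left(d \right)} = -353484 - \left(-2 + 3 \cdot 511\right) = -353484 - \left(-2 + 1533\right) = -353484 - 1531 = -355015$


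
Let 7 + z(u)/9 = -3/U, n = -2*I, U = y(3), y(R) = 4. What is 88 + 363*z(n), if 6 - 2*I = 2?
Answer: -100925/4 ≈ -25231.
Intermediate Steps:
I = 2 (I = 3 - ½*2 = 3 - 1 = 2)
U = 4
n = -4 (n = -2*2 = -4)
z(u) = -279/4 (z(u) = -63 + 9*(-3/4) = -63 + 9*(-3*¼) = -63 + 9*(-¾) = -63 - 27/4 = -279/4)
88 + 363*z(n) = 88 + 363*(-279/4) = 88 - 101277/4 = -100925/4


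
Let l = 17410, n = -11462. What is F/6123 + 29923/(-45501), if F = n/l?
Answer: -531726020392/808411944405 ≈ -0.65774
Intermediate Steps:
F = -5731/8705 (F = -11462/17410 = -11462*1/17410 = -5731/8705 ≈ -0.65836)
F/6123 + 29923/(-45501) = -5731/8705/6123 + 29923/(-45501) = -5731/8705*1/6123 + 29923*(-1/45501) = -5731/53300715 - 29923/45501 = -531726020392/808411944405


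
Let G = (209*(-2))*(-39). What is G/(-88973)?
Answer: -16302/88973 ≈ -0.18322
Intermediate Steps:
G = 16302 (G = -418*(-39) = 16302)
G/(-88973) = 16302/(-88973) = 16302*(-1/88973) = -16302/88973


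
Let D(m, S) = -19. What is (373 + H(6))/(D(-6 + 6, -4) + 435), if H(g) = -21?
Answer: 11/13 ≈ 0.84615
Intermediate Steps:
(373 + H(6))/(D(-6 + 6, -4) + 435) = (373 - 21)/(-19 + 435) = 352/416 = 352*(1/416) = 11/13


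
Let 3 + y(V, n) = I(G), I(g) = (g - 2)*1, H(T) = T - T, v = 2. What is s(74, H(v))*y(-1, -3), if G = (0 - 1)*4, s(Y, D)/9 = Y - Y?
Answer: 0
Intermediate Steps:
H(T) = 0
s(Y, D) = 0 (s(Y, D) = 9*(Y - Y) = 9*0 = 0)
G = -4 (G = -1*4 = -4)
I(g) = -2 + g (I(g) = (-2 + g)*1 = -2 + g)
y(V, n) = -9 (y(V, n) = -3 + (-2 - 4) = -3 - 6 = -9)
s(74, H(v))*y(-1, -3) = 0*(-9) = 0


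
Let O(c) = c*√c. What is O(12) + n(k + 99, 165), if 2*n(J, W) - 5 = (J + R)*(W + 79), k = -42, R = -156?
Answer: -24151/2 + 24*√3 ≈ -12034.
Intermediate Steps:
O(c) = c^(3/2)
n(J, W) = 5/2 + (-156 + J)*(79 + W)/2 (n(J, W) = 5/2 + ((J - 156)*(W + 79))/2 = 5/2 + ((-156 + J)*(79 + W))/2 = 5/2 + (-156 + J)*(79 + W)/2)
O(12) + n(k + 99, 165) = 12^(3/2) + (-12319/2 - 78*165 + 79*(-42 + 99)/2 + (½)*(-42 + 99)*165) = 24*√3 + (-12319/2 - 12870 + (79/2)*57 + (½)*57*165) = 24*√3 + (-12319/2 - 12870 + 4503/2 + 9405/2) = 24*√3 - 24151/2 = -24151/2 + 24*√3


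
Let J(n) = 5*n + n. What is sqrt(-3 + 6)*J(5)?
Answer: 30*sqrt(3) ≈ 51.962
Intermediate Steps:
J(n) = 6*n
sqrt(-3 + 6)*J(5) = sqrt(-3 + 6)*(6*5) = sqrt(3)*30 = 30*sqrt(3)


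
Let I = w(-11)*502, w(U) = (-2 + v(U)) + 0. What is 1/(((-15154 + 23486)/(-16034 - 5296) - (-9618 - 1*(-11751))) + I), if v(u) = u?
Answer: -10665/92352401 ≈ -0.00011548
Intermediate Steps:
w(U) = -2 + U (w(U) = (-2 + U) + 0 = -2 + U)
I = -6526 (I = (-2 - 11)*502 = -13*502 = -6526)
1/(((-15154 + 23486)/(-16034 - 5296) - (-9618 - 1*(-11751))) + I) = 1/(((-15154 + 23486)/(-16034 - 5296) - (-9618 - 1*(-11751))) - 6526) = 1/((8332/(-21330) - (-9618 + 11751)) - 6526) = 1/((8332*(-1/21330) - 1*2133) - 6526) = 1/((-4166/10665 - 2133) - 6526) = 1/(-22752611/10665 - 6526) = 1/(-92352401/10665) = -10665/92352401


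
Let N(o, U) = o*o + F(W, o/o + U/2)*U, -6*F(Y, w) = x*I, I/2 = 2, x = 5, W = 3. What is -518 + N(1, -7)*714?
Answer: 16856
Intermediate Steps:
I = 4 (I = 2*2 = 4)
F(Y, w) = -10/3 (F(Y, w) = -5*4/6 = -⅙*20 = -10/3)
N(o, U) = o² - 10*U/3 (N(o, U) = o*o - 10*U/3 = o² - 10*U/3)
-518 + N(1, -7)*714 = -518 + (1² - 10/3*(-7))*714 = -518 + (1 + 70/3)*714 = -518 + (73/3)*714 = -518 + 17374 = 16856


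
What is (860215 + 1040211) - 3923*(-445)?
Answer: 3646161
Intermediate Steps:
(860215 + 1040211) - 3923*(-445) = 1900426 + 1745735 = 3646161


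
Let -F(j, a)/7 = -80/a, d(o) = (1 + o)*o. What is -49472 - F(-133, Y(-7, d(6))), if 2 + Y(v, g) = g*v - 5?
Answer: -2127216/43 ≈ -49470.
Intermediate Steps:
d(o) = o*(1 + o)
Y(v, g) = -7 + g*v (Y(v, g) = -2 + (g*v - 5) = -2 + (-5 + g*v) = -7 + g*v)
F(j, a) = 560/a (F(j, a) = -(-560)/a = 560/a)
-49472 - F(-133, Y(-7, d(6))) = -49472 - 560/(-7 + (6*(1 + 6))*(-7)) = -49472 - 560/(-7 + (6*7)*(-7)) = -49472 - 560/(-7 + 42*(-7)) = -49472 - 560/(-7 - 294) = -49472 - 560/(-301) = -49472 - 560*(-1)/301 = -49472 - 1*(-80/43) = -49472 + 80/43 = -2127216/43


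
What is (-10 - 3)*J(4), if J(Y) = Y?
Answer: -52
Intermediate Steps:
(-10 - 3)*J(4) = (-10 - 3)*4 = -13*4 = -52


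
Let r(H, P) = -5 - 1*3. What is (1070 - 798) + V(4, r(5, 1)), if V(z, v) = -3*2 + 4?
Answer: 270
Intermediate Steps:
r(H, P) = -8 (r(H, P) = -5 - 3 = -8)
V(z, v) = -2 (V(z, v) = -6 + 4 = -2)
(1070 - 798) + V(4, r(5, 1)) = (1070 - 798) - 2 = 272 - 2 = 270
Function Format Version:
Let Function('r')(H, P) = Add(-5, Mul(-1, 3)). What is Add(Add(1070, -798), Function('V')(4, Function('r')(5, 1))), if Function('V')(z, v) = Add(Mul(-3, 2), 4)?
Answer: 270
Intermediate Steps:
Function('r')(H, P) = -8 (Function('r')(H, P) = Add(-5, -3) = -8)
Function('V')(z, v) = -2 (Function('V')(z, v) = Add(-6, 4) = -2)
Add(Add(1070, -798), Function('V')(4, Function('r')(5, 1))) = Add(Add(1070, -798), -2) = Add(272, -2) = 270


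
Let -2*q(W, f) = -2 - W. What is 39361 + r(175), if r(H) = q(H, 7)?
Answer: 78899/2 ≈ 39450.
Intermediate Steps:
q(W, f) = 1 + W/2 (q(W, f) = -(-2 - W)/2 = 1 + W/2)
r(H) = 1 + H/2
39361 + r(175) = 39361 + (1 + (½)*175) = 39361 + (1 + 175/2) = 39361 + 177/2 = 78899/2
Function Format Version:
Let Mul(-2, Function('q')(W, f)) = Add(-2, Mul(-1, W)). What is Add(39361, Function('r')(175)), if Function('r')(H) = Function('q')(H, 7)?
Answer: Rational(78899, 2) ≈ 39450.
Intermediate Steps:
Function('q')(W, f) = Add(1, Mul(Rational(1, 2), W)) (Function('q')(W, f) = Mul(Rational(-1, 2), Add(-2, Mul(-1, W))) = Add(1, Mul(Rational(1, 2), W)))
Function('r')(H) = Add(1, Mul(Rational(1, 2), H))
Add(39361, Function('r')(175)) = Add(39361, Add(1, Mul(Rational(1, 2), 175))) = Add(39361, Add(1, Rational(175, 2))) = Add(39361, Rational(177, 2)) = Rational(78899, 2)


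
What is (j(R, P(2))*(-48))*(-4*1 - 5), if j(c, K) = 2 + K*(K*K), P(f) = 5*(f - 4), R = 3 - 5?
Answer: -431136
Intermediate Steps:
R = -2
P(f) = -20 + 5*f (P(f) = 5*(-4 + f) = -20 + 5*f)
j(c, K) = 2 + K**3 (j(c, K) = 2 + K*K**2 = 2 + K**3)
(j(R, P(2))*(-48))*(-4*1 - 5) = ((2 + (-20 + 5*2)**3)*(-48))*(-4*1 - 5) = ((2 + (-20 + 10)**3)*(-48))*(-4 - 5) = ((2 + (-10)**3)*(-48))*(-9) = ((2 - 1000)*(-48))*(-9) = -998*(-48)*(-9) = 47904*(-9) = -431136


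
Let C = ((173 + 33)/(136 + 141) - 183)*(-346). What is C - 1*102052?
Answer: -10800594/277 ≈ -38991.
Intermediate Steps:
C = 17467810/277 (C = (206/277 - 183)*(-346) = -50485/277*(-346) = 17467810/277 ≈ 63061.)
C - 1*102052 = 17467810/277 - 1*102052 = 17467810/277 - 102052 = -10800594/277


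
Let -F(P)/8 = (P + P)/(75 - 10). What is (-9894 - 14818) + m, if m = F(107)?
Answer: -1607992/65 ≈ -24738.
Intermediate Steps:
F(P) = -16*P/65 (F(P) = -8*(P + P)/(75 - 10) = -8*2*P/65 = -16*P/65)
m = -1712/65 (m = -16/65*107 = -1712/65 ≈ -26.338)
(-9894 - 14818) + m = (-9894 - 14818) - 1712/65 = -24712 - 1712/65 = -1607992/65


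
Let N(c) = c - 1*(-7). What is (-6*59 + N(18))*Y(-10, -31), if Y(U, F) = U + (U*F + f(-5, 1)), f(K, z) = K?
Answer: -97055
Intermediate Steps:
Y(U, F) = -5 + U + F*U (Y(U, F) = U + (U*F - 5) = U + (F*U - 5) = U + (-5 + F*U) = -5 + U + F*U)
N(c) = 7 + c (N(c) = c + 7 = 7 + c)
(-6*59 + N(18))*Y(-10, -31) = (-6*59 + (7 + 18))*(-5 - 10 - 31*(-10)) = (-354 + 25)*(-5 - 10 + 310) = -329*295 = -97055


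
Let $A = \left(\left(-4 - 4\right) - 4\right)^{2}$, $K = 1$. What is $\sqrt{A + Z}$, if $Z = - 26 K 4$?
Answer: $2 \sqrt{10} \approx 6.3246$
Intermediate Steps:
$A = 144$ ($A = \left(\left(-4 - 4\right) - 4\right)^{2} = \left(-8 - 4\right)^{2} = \left(-12\right)^{2} = 144$)
$Z = -104$ ($Z = - 26 \cdot 1 \cdot 4 = \left(-26\right) 4 = -104$)
$\sqrt{A + Z} = \sqrt{144 - 104} = \sqrt{40} = 2 \sqrt{10}$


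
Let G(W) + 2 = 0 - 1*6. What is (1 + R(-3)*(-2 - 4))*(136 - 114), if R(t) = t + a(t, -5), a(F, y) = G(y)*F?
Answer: -2750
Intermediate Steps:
G(W) = -8 (G(W) = -2 + (0 - 1*6) = -2 + (0 - 6) = -2 - 6 = -8)
a(F, y) = -8*F
R(t) = -7*t (R(t) = t - 8*t = -7*t)
(1 + R(-3)*(-2 - 4))*(136 - 114) = (1 + (-7*(-3))*(-2 - 4))*(136 - 114) = (1 + 21*(-6))*22 = (1 - 126)*22 = -125*22 = -2750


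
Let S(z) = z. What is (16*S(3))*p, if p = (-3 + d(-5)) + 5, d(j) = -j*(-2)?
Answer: -384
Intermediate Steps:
d(j) = 2*j
p = -8 (p = (-3 + 2*(-5)) + 5 = (-3 - 10) + 5 = -13 + 5 = -8)
(16*S(3))*p = (16*3)*(-8) = 48*(-8) = -384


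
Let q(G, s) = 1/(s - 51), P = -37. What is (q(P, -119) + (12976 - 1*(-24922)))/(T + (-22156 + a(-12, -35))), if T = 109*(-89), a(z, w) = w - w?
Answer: -2147553/1805230 ≈ -1.1896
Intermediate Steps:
q(G, s) = 1/(-51 + s)
a(z, w) = 0
T = -9701
(q(P, -119) + (12976 - 1*(-24922)))/(T + (-22156 + a(-12, -35))) = (1/(-51 - 119) + (12976 - 1*(-24922)))/(-9701 + (-22156 + 0)) = (1/(-170) + (12976 + 24922))/(-9701 - 22156) = (-1/170 + 37898)/(-31857) = (6442659/170)*(-1/31857) = -2147553/1805230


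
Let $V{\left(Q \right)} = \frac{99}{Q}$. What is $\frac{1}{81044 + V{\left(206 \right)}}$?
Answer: $\frac{206}{16695163} \approx 1.2339 \cdot 10^{-5}$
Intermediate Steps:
$\frac{1}{81044 + V{\left(206 \right)}} = \frac{1}{81044 + \frac{99}{206}} = \frac{1}{\frac{16695163}{206}} = \frac{206}{16695163}$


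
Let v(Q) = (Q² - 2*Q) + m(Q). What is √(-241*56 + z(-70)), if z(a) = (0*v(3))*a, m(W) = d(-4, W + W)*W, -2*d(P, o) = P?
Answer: 2*I*√3374 ≈ 116.17*I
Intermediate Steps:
d(P, o) = -P/2
m(W) = 2*W (m(W) = (-½*(-4))*W = 2*W)
v(Q) = Q² (v(Q) = (Q² - 2*Q) + 2*Q = Q²)
z(a) = 0 (z(a) = (0*3²)*a = (0*9)*a = 0*a = 0)
√(-241*56 + z(-70)) = √(-241*56 + 0) = √(-13496 + 0) = √(-13496) = 2*I*√3374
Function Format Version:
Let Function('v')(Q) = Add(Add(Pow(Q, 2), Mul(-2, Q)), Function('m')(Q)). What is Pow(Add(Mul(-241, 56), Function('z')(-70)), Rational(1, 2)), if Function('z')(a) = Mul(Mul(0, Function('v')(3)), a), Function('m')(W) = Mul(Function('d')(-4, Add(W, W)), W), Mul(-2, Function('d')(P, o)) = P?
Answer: Mul(2, I, Pow(3374, Rational(1, 2))) ≈ Mul(116.17, I)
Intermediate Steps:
Function('d')(P, o) = Mul(Rational(-1, 2), P)
Function('m')(W) = Mul(2, W) (Function('m')(W) = Mul(Mul(Rational(-1, 2), -4), W) = Mul(2, W))
Function('v')(Q) = Pow(Q, 2) (Function('v')(Q) = Add(Add(Pow(Q, 2), Mul(-2, Q)), Mul(2, Q)) = Pow(Q, 2))
Function('z')(a) = 0 (Function('z')(a) = Mul(Mul(0, Pow(3, 2)), a) = Mul(Mul(0, 9), a) = Mul(0, a) = 0)
Pow(Add(Mul(-241, 56), Function('z')(-70)), Rational(1, 2)) = Pow(Add(Mul(-241, 56), 0), Rational(1, 2)) = Pow(Add(-13496, 0), Rational(1, 2)) = Pow(-13496, Rational(1, 2)) = Mul(2, I, Pow(3374, Rational(1, 2)))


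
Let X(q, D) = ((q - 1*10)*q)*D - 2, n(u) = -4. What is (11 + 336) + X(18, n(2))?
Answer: -231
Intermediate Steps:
X(q, D) = -2 + D*q*(-10 + q) (X(q, D) = ((q - 10)*q)*D - 2 = ((-10 + q)*q)*D - 2 = (q*(-10 + q))*D - 2 = D*q*(-10 + q) - 2 = -2 + D*q*(-10 + q))
(11 + 336) + X(18, n(2)) = (11 + 336) + (-2 - 4*18² - 10*(-4)*18) = 347 + (-2 - 4*324 + 720) = 347 + (-2 - 1296 + 720) = 347 - 578 = -231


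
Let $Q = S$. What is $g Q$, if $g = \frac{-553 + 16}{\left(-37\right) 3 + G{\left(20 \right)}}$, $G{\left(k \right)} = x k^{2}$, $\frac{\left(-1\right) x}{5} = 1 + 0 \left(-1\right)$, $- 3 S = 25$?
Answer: $- \frac{4475}{2111} \approx -2.1199$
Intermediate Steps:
$S = - \frac{25}{3}$ ($S = \left(- \frac{1}{3}\right) 25 = - \frac{25}{3} \approx -8.3333$)
$x = -5$ ($x = - 5 \left(1 + 0 \left(-1\right)\right) = - 5 \left(1 + 0\right) = \left(-5\right) 1 = -5$)
$Q = - \frac{25}{3} \approx -8.3333$
$G{\left(k \right)} = - 5 k^{2}$
$g = \frac{537}{2111}$ ($g = \frac{-553 + 16}{\left(-37\right) 3 - 5 \cdot 20^{2}} = - \frac{537}{-111 - 2000} = - \frac{537}{-2111} = \left(-537\right) \left(- \frac{1}{2111}\right) = \frac{537}{2111} \approx 0.25438$)
$g Q = \frac{537}{2111} \left(- \frac{25}{3}\right) = - \frac{4475}{2111}$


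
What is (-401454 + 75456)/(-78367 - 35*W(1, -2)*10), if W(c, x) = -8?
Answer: 108666/25189 ≈ 4.3140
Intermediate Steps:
(-401454 + 75456)/(-78367 - 35*W(1, -2)*10) = (-401454 + 75456)/(-78367 - 35*(-8)*10) = -325998/(-78367 + 280*10) = -325998/(-78367 + 2800) = -325998/(-75567) = -325998*(-1/75567) = 108666/25189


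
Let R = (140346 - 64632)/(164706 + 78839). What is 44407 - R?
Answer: 10815027101/243545 ≈ 44407.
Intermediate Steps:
R = 75714/243545 ≈ 0.31088
44407 - R = 44407 - 1*75714/243545 = 44407 - 75714/243545 = 10815027101/243545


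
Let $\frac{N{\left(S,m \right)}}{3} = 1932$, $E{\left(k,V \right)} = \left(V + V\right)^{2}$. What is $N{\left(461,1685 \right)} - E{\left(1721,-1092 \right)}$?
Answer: $-4764060$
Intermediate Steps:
$E{\left(k,V \right)} = 4 V^{2}$ ($E{\left(k,V \right)} = \left(2 V\right)^{2} = 4 V^{2}$)
$N{\left(S,m \right)} = 5796$ ($N{\left(S,m \right)} = 3 \cdot 1932 = 5796$)
$N{\left(461,1685 \right)} - E{\left(1721,-1092 \right)} = 5796 - 4 \left(-1092\right)^{2} = 5796 - 4 \cdot 1192464 = 5796 - 4769856 = -4764060$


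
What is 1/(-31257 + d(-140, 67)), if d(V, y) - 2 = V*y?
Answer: -1/40635 ≈ -2.4609e-5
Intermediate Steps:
d(V, y) = 2 + V*y
1/(-31257 + d(-140, 67)) = 1/(-31257 + (2 - 140*67)) = 1/(-31257 + (2 - 9380)) = 1/(-31257 - 9378) = 1/(-40635) = -1/40635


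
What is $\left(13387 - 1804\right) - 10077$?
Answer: $1506$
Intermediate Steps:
$\left(13387 - 1804\right) - 10077 = 11583 - 10077 = 1506$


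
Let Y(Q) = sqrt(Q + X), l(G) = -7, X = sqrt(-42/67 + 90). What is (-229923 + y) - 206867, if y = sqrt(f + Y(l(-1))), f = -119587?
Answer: -436790 + I*sqrt(536826043 - 67*sqrt(67)*sqrt(-469 + 2*sqrt(100299)))/67 ≈ -4.3679e+5 + 345.81*I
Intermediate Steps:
X = 2*sqrt(100299)/67 (X = sqrt(-42*1/67 + 90) = sqrt(-42/67 + 90) = sqrt(5988/67) = 2*sqrt(100299)/67 ≈ 9.4537)
Y(Q) = sqrt(Q + 2*sqrt(100299)/67)
y = sqrt(-119587 + sqrt(-31423 + 134*sqrt(100299))/67) (y = sqrt(-119587 + sqrt(134*sqrt(100299) + 4489*(-7))/67) = sqrt(-119587 + sqrt(134*sqrt(100299) - 31423)/67) = sqrt(-119587 + sqrt(-31423 + 134*sqrt(100299))/67) ≈ 345.81*I)
(-229923 + y) - 206867 = (-229923 + sqrt(-536826043 + 67*sqrt(67)*sqrt(-469 + 2*sqrt(100299)))/67) - 206867 = -436790 + sqrt(-536826043 + 67*sqrt(67)*sqrt(-469 + 2*sqrt(100299)))/67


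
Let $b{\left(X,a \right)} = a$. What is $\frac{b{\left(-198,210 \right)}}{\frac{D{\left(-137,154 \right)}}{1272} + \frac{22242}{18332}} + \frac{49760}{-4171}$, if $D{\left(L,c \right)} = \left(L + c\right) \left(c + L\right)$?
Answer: $\frac{4688327150480}{35025734753} \approx 133.85$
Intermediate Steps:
$D{\left(L,c \right)} = \left(L + c\right)^{2}$ ($D{\left(L,c \right)} = \left(L + c\right) \left(L + c\right) = \left(L + c\right)^{2}$)
$\frac{b{\left(-198,210 \right)}}{\frac{D{\left(-137,154 \right)}}{1272} + \frac{22242}{18332}} + \frac{49760}{-4171} = \frac{210}{\frac{\left(-137 + 154\right)^{2}}{1272} + \frac{22242}{18332}} + \frac{49760}{-4171} = \frac{210}{17^{2} \cdot \frac{1}{1272} + 22242 \cdot \frac{1}{18332}} + 49760 \left(- \frac{1}{4171}\right) = \frac{210}{289 \cdot \frac{1}{1272} + \frac{11121}{9166}} - \frac{49760}{4171} = \frac{210}{\frac{289}{1272} + \frac{11121}{9166}} - \frac{49760}{4171} = \frac{210}{\frac{8397443}{5829576}} - \frac{49760}{4171} = 210 \cdot \frac{5829576}{8397443} - \frac{49760}{4171} = \frac{1224210960}{8397443} - \frac{49760}{4171} = \frac{4688327150480}{35025734753}$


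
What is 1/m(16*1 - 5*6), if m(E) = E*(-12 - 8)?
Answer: 1/280 ≈ 0.0035714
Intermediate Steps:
m(E) = -20*E (m(E) = E*(-20) = -20*E)
1/m(16*1 - 5*6) = 1/(-20*(16*1 - 5*6)) = 1/(-20*(16 - 30)) = 1/(-20*(-14)) = 1/280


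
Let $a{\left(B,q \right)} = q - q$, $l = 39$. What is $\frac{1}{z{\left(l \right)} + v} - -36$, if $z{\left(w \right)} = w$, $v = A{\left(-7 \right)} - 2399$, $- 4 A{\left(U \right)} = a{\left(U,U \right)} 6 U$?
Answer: $\frac{84959}{2360} \approx 36.0$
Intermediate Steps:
$a{\left(B,q \right)} = 0$
$A{\left(U \right)} = 0$ ($A{\left(U \right)} = - \frac{0 \cdot 6 U}{4} = - \frac{0 U}{4} = \left(- \frac{1}{4}\right) 0 = 0$)
$v = -2399$ ($v = 0 - 2399 = -2399$)
$\frac{1}{z{\left(l \right)} + v} - -36 = \frac{1}{39 - 2399} - -36 = \frac{1}{-2360} + 36 = - \frac{1}{2360} + 36 = \frac{84959}{2360}$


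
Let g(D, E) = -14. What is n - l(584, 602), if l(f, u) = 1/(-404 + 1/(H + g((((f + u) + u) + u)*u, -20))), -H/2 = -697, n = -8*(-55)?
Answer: 245309740/557519 ≈ 440.00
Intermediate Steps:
n = 440
H = 1394 (H = -2*(-697) = 1394)
l(f, u) = -1380/557519 (l(f, u) = 1/(-404 + 1/(1394 - 14)) = 1/(-404 + 1/1380) = 1/(-557519/1380) = -1380/557519)
n - l(584, 602) = 440 - 1*(-1380/557519) = 440 + 1380/557519 = 245309740/557519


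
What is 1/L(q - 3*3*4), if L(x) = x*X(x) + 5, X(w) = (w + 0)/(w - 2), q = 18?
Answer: -5/56 ≈ -0.089286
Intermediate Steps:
X(w) = w/(-2 + w)
L(x) = 5 + x²/(-2 + x) (L(x) = x*(x/(-2 + x)) + 5 = x²/(-2 + x) + 5 = 5 + x²/(-2 + x))
1/L(q - 3*3*4) = 1/((-10 + (18 - 3*3*4)² + 5*(18 - 3*3*4))/(-2 + (18 - 3*3*4))) = 1/((-10 + (18 - 9*4)² + 5*(18 - 9*4))/(-2 + (18 - 9*4))) = 1/((-10 + (18 - 36)² + 5*(18 - 36))/(-2 + (18 - 36))) = 1/((-10 + (-18)² + 5*(-18))/(-2 - 18)) = 1/((-10 + 324 - 90)/(-20)) = 1/(-1/20*224) = 1/(-56/5) = -5/56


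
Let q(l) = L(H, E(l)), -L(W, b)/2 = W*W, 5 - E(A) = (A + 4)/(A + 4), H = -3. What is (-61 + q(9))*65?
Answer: -5135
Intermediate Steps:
E(A) = 4 (E(A) = 5 - (A + 4)/(A + 4) = 5 - (4 + A)/(4 + A) = 5 - 1*1 = 5 - 1 = 4)
L(W, b) = -2*W² (L(W, b) = -2*W*W = -2*W²)
q(l) = -18 (q(l) = -2*(-3)² = -2*9 = -18)
(-61 + q(9))*65 = (-61 - 18)*65 = -79*65 = -5135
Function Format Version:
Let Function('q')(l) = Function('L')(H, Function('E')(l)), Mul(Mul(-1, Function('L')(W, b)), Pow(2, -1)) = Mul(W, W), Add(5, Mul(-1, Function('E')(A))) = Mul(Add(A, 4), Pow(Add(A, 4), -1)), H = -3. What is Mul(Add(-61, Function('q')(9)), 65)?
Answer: -5135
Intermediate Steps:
Function('E')(A) = 4 (Function('E')(A) = Add(5, Mul(-1, Mul(Add(A, 4), Pow(Add(A, 4), -1)))) = Add(5, Mul(-1, Mul(Add(4, A), Pow(Add(4, A), -1)))) = Add(5, Mul(-1, 1)) = Add(5, -1) = 4)
Function('L')(W, b) = Mul(-2, Pow(W, 2)) (Function('L')(W, b) = Mul(-2, Mul(W, W)) = Mul(-2, Pow(W, 2)))
Function('q')(l) = -18 (Function('q')(l) = Mul(-2, Pow(-3, 2)) = Mul(-2, 9) = -18)
Mul(Add(-61, Function('q')(9)), 65) = Mul(Add(-61, -18), 65) = Mul(-79, 65) = -5135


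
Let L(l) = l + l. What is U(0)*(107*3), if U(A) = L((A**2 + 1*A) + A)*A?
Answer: 0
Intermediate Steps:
L(l) = 2*l
U(A) = A*(2*A**2 + 4*A) (U(A) = (2*((A**2 + 1*A) + A))*A = (2*((A**2 + A) + A))*A = (2*((A + A**2) + A))*A = (2*(A**2 + 2*A))*A = (2*A**2 + 4*A)*A = A*(2*A**2 + 4*A))
U(0)*(107*3) = (2*0**2*(2 + 0))*(107*3) = (2*0*2)*321 = 0*321 = 0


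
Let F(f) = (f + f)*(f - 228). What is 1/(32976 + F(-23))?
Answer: 1/44522 ≈ 2.2461e-5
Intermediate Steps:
F(f) = 2*f*(-228 + f) (F(f) = (2*f)*(-228 + f) = 2*f*(-228 + f))
1/(32976 + F(-23)) = 1/(32976 + 2*(-23)*(-228 - 23)) = 1/(32976 + 2*(-23)*(-251)) = 1/(32976 + 11546) = 1/44522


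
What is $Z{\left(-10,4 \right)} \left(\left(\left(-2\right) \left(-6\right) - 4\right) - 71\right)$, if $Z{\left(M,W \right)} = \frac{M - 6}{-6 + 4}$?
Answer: $-504$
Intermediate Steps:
$Z{\left(M,W \right)} = 3 - \frac{M}{2}$ ($Z{\left(M,W \right)} = \frac{-6 + M}{-2} = \left(-6 + M\right) \left(- \frac{1}{2}\right) = 3 - \frac{M}{2}$)
$Z{\left(-10,4 \right)} \left(\left(\left(-2\right) \left(-6\right) - 4\right) - 71\right) = \left(3 - -5\right) \left(\left(\left(-2\right) \left(-6\right) - 4\right) - 71\right) = \left(3 + 5\right) \left(\left(12 - 4\right) - 71\right) = 8 \left(8 - 71\right) = 8 \left(-63\right) = -504$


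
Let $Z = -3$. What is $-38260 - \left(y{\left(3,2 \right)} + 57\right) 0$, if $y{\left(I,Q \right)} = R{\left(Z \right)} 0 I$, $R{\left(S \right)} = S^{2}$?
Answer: $-38260$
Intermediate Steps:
$y{\left(I,Q \right)} = 0$ ($y{\left(I,Q \right)} = \left(-3\right)^{2} \cdot 0 I = 9 \cdot 0 I = 0 I = 0$)
$-38260 - \left(y{\left(3,2 \right)} + 57\right) 0 = -38260 - \left(0 + 57\right) 0 = -38260 - 57 \cdot 0 = -38260 - 0 = -38260 + 0 = -38260$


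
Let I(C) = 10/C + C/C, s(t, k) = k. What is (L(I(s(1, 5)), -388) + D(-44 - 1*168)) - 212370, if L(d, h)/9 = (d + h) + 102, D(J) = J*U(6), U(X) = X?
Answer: -216189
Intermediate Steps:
D(J) = 6*J (D(J) = J*6 = 6*J)
I(C) = 1 + 10/C (I(C) = 10/C + 1 = 1 + 10/C)
L(d, h) = 918 + 9*d + 9*h (L(d, h) = 9*((d + h) + 102) = 9*(102 + d + h) = 918 + 9*d + 9*h)
(L(I(s(1, 5)), -388) + D(-44 - 1*168)) - 212370 = ((918 + 9*((10 + 5)/5) + 9*(-388)) + 6*(-44 - 1*168)) - 212370 = ((918 + 9*((1/5)*15) - 3492) + 6*(-44 - 168)) - 212370 = ((918 + 9*3 - 3492) + 6*(-212)) - 212370 = ((918 + 27 - 3492) - 1272) - 212370 = (-2547 - 1272) - 212370 = -3819 - 212370 = -216189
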